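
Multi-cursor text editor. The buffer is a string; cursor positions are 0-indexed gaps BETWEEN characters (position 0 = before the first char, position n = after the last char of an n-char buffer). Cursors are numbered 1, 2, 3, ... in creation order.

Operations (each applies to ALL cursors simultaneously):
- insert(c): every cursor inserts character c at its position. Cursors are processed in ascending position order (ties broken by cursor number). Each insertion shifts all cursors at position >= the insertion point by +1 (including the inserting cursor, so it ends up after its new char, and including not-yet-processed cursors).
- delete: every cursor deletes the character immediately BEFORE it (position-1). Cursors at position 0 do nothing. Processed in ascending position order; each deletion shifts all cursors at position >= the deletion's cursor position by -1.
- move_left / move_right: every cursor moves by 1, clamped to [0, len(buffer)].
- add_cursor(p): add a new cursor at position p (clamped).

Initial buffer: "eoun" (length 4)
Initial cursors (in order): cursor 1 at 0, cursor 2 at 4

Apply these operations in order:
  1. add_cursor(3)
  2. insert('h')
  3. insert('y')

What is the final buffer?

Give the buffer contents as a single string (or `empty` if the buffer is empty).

Answer: hyeouhynhy

Derivation:
After op 1 (add_cursor(3)): buffer="eoun" (len 4), cursors c1@0 c3@3 c2@4, authorship ....
After op 2 (insert('h')): buffer="heouhnh" (len 7), cursors c1@1 c3@5 c2@7, authorship 1...3.2
After op 3 (insert('y')): buffer="hyeouhynhy" (len 10), cursors c1@2 c3@7 c2@10, authorship 11...33.22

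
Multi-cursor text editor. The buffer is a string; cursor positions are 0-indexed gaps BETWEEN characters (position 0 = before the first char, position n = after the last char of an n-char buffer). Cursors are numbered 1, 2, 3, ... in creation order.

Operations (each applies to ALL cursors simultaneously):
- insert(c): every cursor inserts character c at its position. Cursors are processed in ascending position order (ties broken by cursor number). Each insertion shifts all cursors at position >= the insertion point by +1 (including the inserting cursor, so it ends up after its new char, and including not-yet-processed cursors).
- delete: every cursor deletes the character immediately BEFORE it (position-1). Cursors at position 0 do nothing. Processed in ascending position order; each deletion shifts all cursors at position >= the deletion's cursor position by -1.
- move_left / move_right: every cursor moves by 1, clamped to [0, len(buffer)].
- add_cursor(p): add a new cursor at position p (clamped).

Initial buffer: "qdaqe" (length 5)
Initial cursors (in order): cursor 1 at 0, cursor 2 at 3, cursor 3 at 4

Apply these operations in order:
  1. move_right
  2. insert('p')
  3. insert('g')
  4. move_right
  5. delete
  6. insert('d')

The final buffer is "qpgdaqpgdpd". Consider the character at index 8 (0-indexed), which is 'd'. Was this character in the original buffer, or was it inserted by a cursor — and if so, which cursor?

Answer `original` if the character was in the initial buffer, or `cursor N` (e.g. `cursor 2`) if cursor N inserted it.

After op 1 (move_right): buffer="qdaqe" (len 5), cursors c1@1 c2@4 c3@5, authorship .....
After op 2 (insert('p')): buffer="qpdaqpep" (len 8), cursors c1@2 c2@6 c3@8, authorship .1...2.3
After op 3 (insert('g')): buffer="qpgdaqpgepg" (len 11), cursors c1@3 c2@8 c3@11, authorship .11...22.33
After op 4 (move_right): buffer="qpgdaqpgepg" (len 11), cursors c1@4 c2@9 c3@11, authorship .11...22.33
After op 5 (delete): buffer="qpgaqpgp" (len 8), cursors c1@3 c2@7 c3@8, authorship .11..223
After op 6 (insert('d')): buffer="qpgdaqpgdpd" (len 11), cursors c1@4 c2@9 c3@11, authorship .111..22233
Authorship (.=original, N=cursor N): . 1 1 1 . . 2 2 2 3 3
Index 8: author = 2

Answer: cursor 2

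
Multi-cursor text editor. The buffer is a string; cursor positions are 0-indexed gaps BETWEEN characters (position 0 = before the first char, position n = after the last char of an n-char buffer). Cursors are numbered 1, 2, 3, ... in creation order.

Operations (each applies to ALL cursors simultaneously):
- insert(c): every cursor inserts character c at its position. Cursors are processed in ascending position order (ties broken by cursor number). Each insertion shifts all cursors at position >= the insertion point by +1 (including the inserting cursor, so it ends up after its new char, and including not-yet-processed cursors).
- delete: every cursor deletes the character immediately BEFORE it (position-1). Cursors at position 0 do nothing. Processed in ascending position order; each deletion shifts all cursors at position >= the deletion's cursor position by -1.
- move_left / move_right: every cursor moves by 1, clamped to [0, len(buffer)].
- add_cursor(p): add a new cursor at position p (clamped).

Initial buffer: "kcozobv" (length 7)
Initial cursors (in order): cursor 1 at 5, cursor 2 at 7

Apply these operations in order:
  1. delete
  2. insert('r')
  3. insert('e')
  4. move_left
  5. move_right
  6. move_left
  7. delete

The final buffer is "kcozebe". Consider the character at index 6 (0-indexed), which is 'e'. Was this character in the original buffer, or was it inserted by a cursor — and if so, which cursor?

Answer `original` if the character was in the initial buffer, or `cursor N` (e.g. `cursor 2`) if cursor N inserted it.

Answer: cursor 2

Derivation:
After op 1 (delete): buffer="kcozb" (len 5), cursors c1@4 c2@5, authorship .....
After op 2 (insert('r')): buffer="kcozrbr" (len 7), cursors c1@5 c2@7, authorship ....1.2
After op 3 (insert('e')): buffer="kcozrebre" (len 9), cursors c1@6 c2@9, authorship ....11.22
After op 4 (move_left): buffer="kcozrebre" (len 9), cursors c1@5 c2@8, authorship ....11.22
After op 5 (move_right): buffer="kcozrebre" (len 9), cursors c1@6 c2@9, authorship ....11.22
After op 6 (move_left): buffer="kcozrebre" (len 9), cursors c1@5 c2@8, authorship ....11.22
After op 7 (delete): buffer="kcozebe" (len 7), cursors c1@4 c2@6, authorship ....1.2
Authorship (.=original, N=cursor N): . . . . 1 . 2
Index 6: author = 2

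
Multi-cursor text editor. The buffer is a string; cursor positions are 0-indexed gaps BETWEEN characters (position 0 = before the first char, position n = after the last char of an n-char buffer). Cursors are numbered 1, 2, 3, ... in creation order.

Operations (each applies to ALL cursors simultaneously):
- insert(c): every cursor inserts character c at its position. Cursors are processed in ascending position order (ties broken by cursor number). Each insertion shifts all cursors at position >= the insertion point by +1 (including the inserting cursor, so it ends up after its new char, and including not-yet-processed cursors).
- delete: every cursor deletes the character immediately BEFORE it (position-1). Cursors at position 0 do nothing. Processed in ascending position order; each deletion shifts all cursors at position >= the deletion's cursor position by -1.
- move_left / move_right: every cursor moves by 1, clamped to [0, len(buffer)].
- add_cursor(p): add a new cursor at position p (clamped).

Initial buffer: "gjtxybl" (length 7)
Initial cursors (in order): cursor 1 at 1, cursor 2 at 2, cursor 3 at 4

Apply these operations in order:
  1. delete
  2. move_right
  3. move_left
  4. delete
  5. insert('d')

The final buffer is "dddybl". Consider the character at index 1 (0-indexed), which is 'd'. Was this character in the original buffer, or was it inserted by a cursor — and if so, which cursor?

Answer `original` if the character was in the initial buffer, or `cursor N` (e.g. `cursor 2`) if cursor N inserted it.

After op 1 (delete): buffer="tybl" (len 4), cursors c1@0 c2@0 c3@1, authorship ....
After op 2 (move_right): buffer="tybl" (len 4), cursors c1@1 c2@1 c3@2, authorship ....
After op 3 (move_left): buffer="tybl" (len 4), cursors c1@0 c2@0 c3@1, authorship ....
After op 4 (delete): buffer="ybl" (len 3), cursors c1@0 c2@0 c3@0, authorship ...
After op 5 (insert('d')): buffer="dddybl" (len 6), cursors c1@3 c2@3 c3@3, authorship 123...
Authorship (.=original, N=cursor N): 1 2 3 . . .
Index 1: author = 2

Answer: cursor 2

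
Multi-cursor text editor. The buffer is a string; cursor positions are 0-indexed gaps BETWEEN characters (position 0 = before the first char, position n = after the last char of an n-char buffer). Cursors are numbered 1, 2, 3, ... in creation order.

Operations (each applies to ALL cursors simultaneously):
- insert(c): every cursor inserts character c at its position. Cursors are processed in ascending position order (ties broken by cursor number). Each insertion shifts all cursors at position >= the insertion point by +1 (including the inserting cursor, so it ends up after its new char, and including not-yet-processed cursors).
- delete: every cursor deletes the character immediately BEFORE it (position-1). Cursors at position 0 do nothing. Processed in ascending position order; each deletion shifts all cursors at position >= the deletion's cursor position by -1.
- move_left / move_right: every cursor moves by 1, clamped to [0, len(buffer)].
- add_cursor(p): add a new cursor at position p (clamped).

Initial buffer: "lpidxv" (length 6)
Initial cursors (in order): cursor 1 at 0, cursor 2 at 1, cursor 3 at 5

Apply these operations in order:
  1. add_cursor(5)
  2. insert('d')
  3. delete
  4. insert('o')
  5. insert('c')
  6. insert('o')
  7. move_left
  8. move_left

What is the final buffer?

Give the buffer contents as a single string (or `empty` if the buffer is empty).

After op 1 (add_cursor(5)): buffer="lpidxv" (len 6), cursors c1@0 c2@1 c3@5 c4@5, authorship ......
After op 2 (insert('d')): buffer="dldpidxddv" (len 10), cursors c1@1 c2@3 c3@9 c4@9, authorship 1.2....34.
After op 3 (delete): buffer="lpidxv" (len 6), cursors c1@0 c2@1 c3@5 c4@5, authorship ......
After op 4 (insert('o')): buffer="olopidxoov" (len 10), cursors c1@1 c2@3 c3@9 c4@9, authorship 1.2....34.
After op 5 (insert('c')): buffer="oclocpidxooccv" (len 14), cursors c1@2 c2@5 c3@13 c4@13, authorship 11.22....3434.
After op 6 (insert('o')): buffer="ocolocopidxooccoov" (len 18), cursors c1@3 c2@7 c3@17 c4@17, authorship 111.222....343434.
After op 7 (move_left): buffer="ocolocopidxooccoov" (len 18), cursors c1@2 c2@6 c3@16 c4@16, authorship 111.222....343434.
After op 8 (move_left): buffer="ocolocopidxooccoov" (len 18), cursors c1@1 c2@5 c3@15 c4@15, authorship 111.222....343434.

Answer: ocolocopidxooccoov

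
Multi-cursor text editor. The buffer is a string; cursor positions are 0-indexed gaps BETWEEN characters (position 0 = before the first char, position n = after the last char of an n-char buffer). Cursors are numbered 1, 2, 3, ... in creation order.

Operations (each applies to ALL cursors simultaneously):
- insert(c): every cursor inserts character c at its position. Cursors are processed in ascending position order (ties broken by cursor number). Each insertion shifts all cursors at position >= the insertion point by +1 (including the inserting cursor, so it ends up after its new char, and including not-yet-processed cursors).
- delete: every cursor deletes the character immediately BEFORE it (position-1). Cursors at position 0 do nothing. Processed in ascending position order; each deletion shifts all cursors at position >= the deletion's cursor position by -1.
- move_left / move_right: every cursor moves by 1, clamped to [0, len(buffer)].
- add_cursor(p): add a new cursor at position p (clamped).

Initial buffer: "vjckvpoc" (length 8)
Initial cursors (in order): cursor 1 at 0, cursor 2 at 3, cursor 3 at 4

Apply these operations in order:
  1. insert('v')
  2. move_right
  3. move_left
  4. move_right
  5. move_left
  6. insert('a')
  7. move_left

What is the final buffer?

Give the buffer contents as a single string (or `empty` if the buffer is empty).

After op 1 (insert('v')): buffer="vvjcvkvvpoc" (len 11), cursors c1@1 c2@5 c3@7, authorship 1...2.3....
After op 2 (move_right): buffer="vvjcvkvvpoc" (len 11), cursors c1@2 c2@6 c3@8, authorship 1...2.3....
After op 3 (move_left): buffer="vvjcvkvvpoc" (len 11), cursors c1@1 c2@5 c3@7, authorship 1...2.3....
After op 4 (move_right): buffer="vvjcvkvvpoc" (len 11), cursors c1@2 c2@6 c3@8, authorship 1...2.3....
After op 5 (move_left): buffer="vvjcvkvvpoc" (len 11), cursors c1@1 c2@5 c3@7, authorship 1...2.3....
After op 6 (insert('a')): buffer="vavjcvakvavpoc" (len 14), cursors c1@2 c2@7 c3@10, authorship 11...22.33....
After op 7 (move_left): buffer="vavjcvakvavpoc" (len 14), cursors c1@1 c2@6 c3@9, authorship 11...22.33....

Answer: vavjcvakvavpoc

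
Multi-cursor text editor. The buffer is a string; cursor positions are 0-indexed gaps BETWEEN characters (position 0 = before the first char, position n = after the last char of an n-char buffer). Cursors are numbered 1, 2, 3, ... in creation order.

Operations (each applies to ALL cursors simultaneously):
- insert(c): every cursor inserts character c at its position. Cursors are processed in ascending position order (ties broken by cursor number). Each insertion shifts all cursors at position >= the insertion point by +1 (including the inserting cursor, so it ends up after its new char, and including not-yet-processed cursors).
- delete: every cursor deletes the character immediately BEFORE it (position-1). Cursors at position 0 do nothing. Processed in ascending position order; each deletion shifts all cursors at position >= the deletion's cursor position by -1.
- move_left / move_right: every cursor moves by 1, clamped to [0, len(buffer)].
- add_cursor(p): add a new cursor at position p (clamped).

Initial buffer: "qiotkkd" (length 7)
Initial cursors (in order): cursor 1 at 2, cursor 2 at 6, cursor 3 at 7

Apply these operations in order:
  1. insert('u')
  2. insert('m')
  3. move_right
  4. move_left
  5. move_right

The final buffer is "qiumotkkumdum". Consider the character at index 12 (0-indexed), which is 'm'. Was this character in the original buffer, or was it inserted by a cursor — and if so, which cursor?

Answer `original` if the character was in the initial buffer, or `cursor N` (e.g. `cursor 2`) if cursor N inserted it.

Answer: cursor 3

Derivation:
After op 1 (insert('u')): buffer="qiuotkkudu" (len 10), cursors c1@3 c2@8 c3@10, authorship ..1....2.3
After op 2 (insert('m')): buffer="qiumotkkumdum" (len 13), cursors c1@4 c2@10 c3@13, authorship ..11....22.33
After op 3 (move_right): buffer="qiumotkkumdum" (len 13), cursors c1@5 c2@11 c3@13, authorship ..11....22.33
After op 4 (move_left): buffer="qiumotkkumdum" (len 13), cursors c1@4 c2@10 c3@12, authorship ..11....22.33
After op 5 (move_right): buffer="qiumotkkumdum" (len 13), cursors c1@5 c2@11 c3@13, authorship ..11....22.33
Authorship (.=original, N=cursor N): . . 1 1 . . . . 2 2 . 3 3
Index 12: author = 3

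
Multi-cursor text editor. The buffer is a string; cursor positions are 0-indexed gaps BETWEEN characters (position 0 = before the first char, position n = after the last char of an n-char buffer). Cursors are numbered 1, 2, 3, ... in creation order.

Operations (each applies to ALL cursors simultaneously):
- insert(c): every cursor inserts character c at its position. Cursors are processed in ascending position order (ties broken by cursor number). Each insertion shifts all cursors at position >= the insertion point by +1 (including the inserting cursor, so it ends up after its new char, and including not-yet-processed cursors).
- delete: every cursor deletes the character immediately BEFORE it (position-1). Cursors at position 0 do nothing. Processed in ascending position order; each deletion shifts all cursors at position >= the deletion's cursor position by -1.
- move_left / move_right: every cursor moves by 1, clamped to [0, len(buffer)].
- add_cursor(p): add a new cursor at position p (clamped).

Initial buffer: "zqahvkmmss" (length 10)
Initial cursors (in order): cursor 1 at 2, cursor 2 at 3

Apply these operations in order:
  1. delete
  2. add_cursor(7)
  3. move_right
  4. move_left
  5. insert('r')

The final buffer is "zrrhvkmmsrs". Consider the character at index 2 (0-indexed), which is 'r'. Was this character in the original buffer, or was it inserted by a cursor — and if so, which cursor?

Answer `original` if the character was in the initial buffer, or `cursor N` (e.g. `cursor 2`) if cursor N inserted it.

Answer: cursor 2

Derivation:
After op 1 (delete): buffer="zhvkmmss" (len 8), cursors c1@1 c2@1, authorship ........
After op 2 (add_cursor(7)): buffer="zhvkmmss" (len 8), cursors c1@1 c2@1 c3@7, authorship ........
After op 3 (move_right): buffer="zhvkmmss" (len 8), cursors c1@2 c2@2 c3@8, authorship ........
After op 4 (move_left): buffer="zhvkmmss" (len 8), cursors c1@1 c2@1 c3@7, authorship ........
After op 5 (insert('r')): buffer="zrrhvkmmsrs" (len 11), cursors c1@3 c2@3 c3@10, authorship .12......3.
Authorship (.=original, N=cursor N): . 1 2 . . . . . . 3 .
Index 2: author = 2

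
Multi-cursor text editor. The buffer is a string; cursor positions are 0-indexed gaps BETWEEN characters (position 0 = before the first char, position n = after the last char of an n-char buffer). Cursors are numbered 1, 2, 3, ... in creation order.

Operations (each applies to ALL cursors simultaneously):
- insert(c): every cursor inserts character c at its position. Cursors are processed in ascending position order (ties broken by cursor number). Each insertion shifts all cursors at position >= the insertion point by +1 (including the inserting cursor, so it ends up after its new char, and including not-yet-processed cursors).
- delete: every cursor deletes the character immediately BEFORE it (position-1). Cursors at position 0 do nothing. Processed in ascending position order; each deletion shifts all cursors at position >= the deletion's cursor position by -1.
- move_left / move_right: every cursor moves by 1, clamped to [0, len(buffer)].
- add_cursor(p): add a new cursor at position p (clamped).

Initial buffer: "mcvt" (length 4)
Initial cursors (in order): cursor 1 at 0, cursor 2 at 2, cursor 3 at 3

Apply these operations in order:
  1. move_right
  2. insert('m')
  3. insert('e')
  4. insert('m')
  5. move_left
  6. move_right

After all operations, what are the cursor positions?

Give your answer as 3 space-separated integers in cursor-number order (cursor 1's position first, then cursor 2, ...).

Answer: 4 9 13

Derivation:
After op 1 (move_right): buffer="mcvt" (len 4), cursors c1@1 c2@3 c3@4, authorship ....
After op 2 (insert('m')): buffer="mmcvmtm" (len 7), cursors c1@2 c2@5 c3@7, authorship .1..2.3
After op 3 (insert('e')): buffer="mmecvmetme" (len 10), cursors c1@3 c2@7 c3@10, authorship .11..22.33
After op 4 (insert('m')): buffer="mmemcvmemtmem" (len 13), cursors c1@4 c2@9 c3@13, authorship .111..222.333
After op 5 (move_left): buffer="mmemcvmemtmem" (len 13), cursors c1@3 c2@8 c3@12, authorship .111..222.333
After op 6 (move_right): buffer="mmemcvmemtmem" (len 13), cursors c1@4 c2@9 c3@13, authorship .111..222.333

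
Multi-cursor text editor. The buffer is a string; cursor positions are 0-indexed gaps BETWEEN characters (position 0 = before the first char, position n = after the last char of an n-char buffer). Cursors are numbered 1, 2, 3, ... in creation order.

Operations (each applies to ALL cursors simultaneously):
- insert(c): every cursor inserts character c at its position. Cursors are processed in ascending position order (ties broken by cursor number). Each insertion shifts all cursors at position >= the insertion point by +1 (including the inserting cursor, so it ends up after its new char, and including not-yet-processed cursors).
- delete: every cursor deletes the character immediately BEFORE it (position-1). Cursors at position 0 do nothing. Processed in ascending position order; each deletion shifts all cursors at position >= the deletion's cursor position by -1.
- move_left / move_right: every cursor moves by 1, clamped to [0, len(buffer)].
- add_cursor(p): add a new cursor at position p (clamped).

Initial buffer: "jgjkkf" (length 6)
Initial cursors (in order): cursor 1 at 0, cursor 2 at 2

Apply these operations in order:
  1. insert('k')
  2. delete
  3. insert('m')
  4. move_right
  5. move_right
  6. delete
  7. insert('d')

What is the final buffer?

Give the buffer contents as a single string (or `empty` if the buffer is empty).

After op 1 (insert('k')): buffer="kjgkjkkf" (len 8), cursors c1@1 c2@4, authorship 1..2....
After op 2 (delete): buffer="jgjkkf" (len 6), cursors c1@0 c2@2, authorship ......
After op 3 (insert('m')): buffer="mjgmjkkf" (len 8), cursors c1@1 c2@4, authorship 1..2....
After op 4 (move_right): buffer="mjgmjkkf" (len 8), cursors c1@2 c2@5, authorship 1..2....
After op 5 (move_right): buffer="mjgmjkkf" (len 8), cursors c1@3 c2@6, authorship 1..2....
After op 6 (delete): buffer="mjmjkf" (len 6), cursors c1@2 c2@4, authorship 1.2...
After op 7 (insert('d')): buffer="mjdmjdkf" (len 8), cursors c1@3 c2@6, authorship 1.12.2..

Answer: mjdmjdkf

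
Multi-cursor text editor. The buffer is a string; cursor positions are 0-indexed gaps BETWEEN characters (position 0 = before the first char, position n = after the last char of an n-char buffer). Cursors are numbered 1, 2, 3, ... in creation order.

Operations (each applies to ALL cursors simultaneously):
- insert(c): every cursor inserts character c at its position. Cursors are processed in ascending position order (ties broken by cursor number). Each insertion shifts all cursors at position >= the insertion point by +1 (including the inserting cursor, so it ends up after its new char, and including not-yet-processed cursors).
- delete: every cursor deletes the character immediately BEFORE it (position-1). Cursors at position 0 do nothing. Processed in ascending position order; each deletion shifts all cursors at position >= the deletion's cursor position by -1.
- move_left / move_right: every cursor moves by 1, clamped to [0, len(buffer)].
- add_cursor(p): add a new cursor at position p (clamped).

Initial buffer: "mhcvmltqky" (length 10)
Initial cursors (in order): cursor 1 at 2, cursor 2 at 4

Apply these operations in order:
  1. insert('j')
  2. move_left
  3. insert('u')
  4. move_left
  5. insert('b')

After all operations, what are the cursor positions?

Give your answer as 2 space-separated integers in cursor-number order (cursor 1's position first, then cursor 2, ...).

After op 1 (insert('j')): buffer="mhjcvjmltqky" (len 12), cursors c1@3 c2@6, authorship ..1..2......
After op 2 (move_left): buffer="mhjcvjmltqky" (len 12), cursors c1@2 c2@5, authorship ..1..2......
After op 3 (insert('u')): buffer="mhujcvujmltqky" (len 14), cursors c1@3 c2@7, authorship ..11..22......
After op 4 (move_left): buffer="mhujcvujmltqky" (len 14), cursors c1@2 c2@6, authorship ..11..22......
After op 5 (insert('b')): buffer="mhbujcvbujmltqky" (len 16), cursors c1@3 c2@8, authorship ..111..222......

Answer: 3 8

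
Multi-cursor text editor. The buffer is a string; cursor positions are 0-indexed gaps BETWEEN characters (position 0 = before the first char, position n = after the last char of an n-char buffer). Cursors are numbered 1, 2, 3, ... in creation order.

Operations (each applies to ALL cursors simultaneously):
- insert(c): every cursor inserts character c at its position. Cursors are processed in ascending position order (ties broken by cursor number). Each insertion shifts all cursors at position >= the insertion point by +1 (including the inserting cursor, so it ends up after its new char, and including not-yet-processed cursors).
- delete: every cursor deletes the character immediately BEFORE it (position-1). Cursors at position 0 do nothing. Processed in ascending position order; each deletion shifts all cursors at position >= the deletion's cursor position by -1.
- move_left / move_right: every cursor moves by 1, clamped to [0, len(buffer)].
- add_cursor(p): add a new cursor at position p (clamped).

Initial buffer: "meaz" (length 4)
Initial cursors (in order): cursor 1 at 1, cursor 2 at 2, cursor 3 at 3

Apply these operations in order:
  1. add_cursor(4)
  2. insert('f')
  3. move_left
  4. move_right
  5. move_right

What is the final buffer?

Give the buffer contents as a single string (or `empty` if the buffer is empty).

Answer: mfefafzf

Derivation:
After op 1 (add_cursor(4)): buffer="meaz" (len 4), cursors c1@1 c2@2 c3@3 c4@4, authorship ....
After op 2 (insert('f')): buffer="mfefafzf" (len 8), cursors c1@2 c2@4 c3@6 c4@8, authorship .1.2.3.4
After op 3 (move_left): buffer="mfefafzf" (len 8), cursors c1@1 c2@3 c3@5 c4@7, authorship .1.2.3.4
After op 4 (move_right): buffer="mfefafzf" (len 8), cursors c1@2 c2@4 c3@6 c4@8, authorship .1.2.3.4
After op 5 (move_right): buffer="mfefafzf" (len 8), cursors c1@3 c2@5 c3@7 c4@8, authorship .1.2.3.4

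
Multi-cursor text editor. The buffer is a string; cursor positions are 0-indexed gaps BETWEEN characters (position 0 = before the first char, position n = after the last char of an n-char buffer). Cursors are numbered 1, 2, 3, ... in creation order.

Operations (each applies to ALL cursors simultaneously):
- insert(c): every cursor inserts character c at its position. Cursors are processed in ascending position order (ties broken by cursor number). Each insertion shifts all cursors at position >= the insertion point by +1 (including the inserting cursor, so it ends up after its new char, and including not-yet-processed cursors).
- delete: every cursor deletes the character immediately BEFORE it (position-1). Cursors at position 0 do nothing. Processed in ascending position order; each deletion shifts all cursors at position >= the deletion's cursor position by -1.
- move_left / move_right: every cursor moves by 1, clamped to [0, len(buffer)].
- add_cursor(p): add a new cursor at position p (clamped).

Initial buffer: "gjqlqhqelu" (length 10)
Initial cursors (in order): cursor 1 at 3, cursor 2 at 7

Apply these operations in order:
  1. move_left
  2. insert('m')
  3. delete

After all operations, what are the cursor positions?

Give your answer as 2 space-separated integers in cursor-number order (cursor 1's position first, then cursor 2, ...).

After op 1 (move_left): buffer="gjqlqhqelu" (len 10), cursors c1@2 c2@6, authorship ..........
After op 2 (insert('m')): buffer="gjmqlqhmqelu" (len 12), cursors c1@3 c2@8, authorship ..1....2....
After op 3 (delete): buffer="gjqlqhqelu" (len 10), cursors c1@2 c2@6, authorship ..........

Answer: 2 6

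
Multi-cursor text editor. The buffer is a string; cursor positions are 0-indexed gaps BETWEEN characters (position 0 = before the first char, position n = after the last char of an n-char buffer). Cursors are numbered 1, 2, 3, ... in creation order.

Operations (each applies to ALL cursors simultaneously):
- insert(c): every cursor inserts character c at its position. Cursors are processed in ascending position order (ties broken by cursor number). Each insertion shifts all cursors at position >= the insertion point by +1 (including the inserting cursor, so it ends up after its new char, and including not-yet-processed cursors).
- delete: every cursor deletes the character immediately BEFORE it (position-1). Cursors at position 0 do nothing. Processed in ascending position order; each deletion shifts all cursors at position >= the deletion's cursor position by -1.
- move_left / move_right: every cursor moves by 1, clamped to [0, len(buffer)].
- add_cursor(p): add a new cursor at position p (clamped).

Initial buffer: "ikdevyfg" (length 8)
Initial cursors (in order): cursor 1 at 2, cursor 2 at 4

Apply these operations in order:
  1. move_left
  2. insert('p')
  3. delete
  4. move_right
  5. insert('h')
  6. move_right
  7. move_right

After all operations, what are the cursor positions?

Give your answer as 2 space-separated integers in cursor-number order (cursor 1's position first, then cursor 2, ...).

After op 1 (move_left): buffer="ikdevyfg" (len 8), cursors c1@1 c2@3, authorship ........
After op 2 (insert('p')): buffer="ipkdpevyfg" (len 10), cursors c1@2 c2@5, authorship .1..2.....
After op 3 (delete): buffer="ikdevyfg" (len 8), cursors c1@1 c2@3, authorship ........
After op 4 (move_right): buffer="ikdevyfg" (len 8), cursors c1@2 c2@4, authorship ........
After op 5 (insert('h')): buffer="ikhdehvyfg" (len 10), cursors c1@3 c2@6, authorship ..1..2....
After op 6 (move_right): buffer="ikhdehvyfg" (len 10), cursors c1@4 c2@7, authorship ..1..2....
After op 7 (move_right): buffer="ikhdehvyfg" (len 10), cursors c1@5 c2@8, authorship ..1..2....

Answer: 5 8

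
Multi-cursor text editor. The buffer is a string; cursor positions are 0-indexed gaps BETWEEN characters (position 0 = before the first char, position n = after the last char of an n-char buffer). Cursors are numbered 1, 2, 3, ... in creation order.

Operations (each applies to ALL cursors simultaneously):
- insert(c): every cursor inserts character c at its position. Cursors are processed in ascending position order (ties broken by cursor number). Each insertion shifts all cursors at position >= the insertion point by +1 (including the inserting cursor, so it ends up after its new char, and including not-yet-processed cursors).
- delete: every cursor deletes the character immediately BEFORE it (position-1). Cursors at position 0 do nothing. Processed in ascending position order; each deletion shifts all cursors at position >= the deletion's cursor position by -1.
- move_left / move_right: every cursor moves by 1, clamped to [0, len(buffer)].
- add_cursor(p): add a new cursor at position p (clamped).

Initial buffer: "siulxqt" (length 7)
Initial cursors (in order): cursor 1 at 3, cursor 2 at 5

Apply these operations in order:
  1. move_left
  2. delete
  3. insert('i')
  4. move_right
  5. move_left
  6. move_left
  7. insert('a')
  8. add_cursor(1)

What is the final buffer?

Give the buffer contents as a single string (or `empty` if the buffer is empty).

Answer: saiuaixqt

Derivation:
After op 1 (move_left): buffer="siulxqt" (len 7), cursors c1@2 c2@4, authorship .......
After op 2 (delete): buffer="suxqt" (len 5), cursors c1@1 c2@2, authorship .....
After op 3 (insert('i')): buffer="siuixqt" (len 7), cursors c1@2 c2@4, authorship .1.2...
After op 4 (move_right): buffer="siuixqt" (len 7), cursors c1@3 c2@5, authorship .1.2...
After op 5 (move_left): buffer="siuixqt" (len 7), cursors c1@2 c2@4, authorship .1.2...
After op 6 (move_left): buffer="siuixqt" (len 7), cursors c1@1 c2@3, authorship .1.2...
After op 7 (insert('a')): buffer="saiuaixqt" (len 9), cursors c1@2 c2@5, authorship .11.22...
After op 8 (add_cursor(1)): buffer="saiuaixqt" (len 9), cursors c3@1 c1@2 c2@5, authorship .11.22...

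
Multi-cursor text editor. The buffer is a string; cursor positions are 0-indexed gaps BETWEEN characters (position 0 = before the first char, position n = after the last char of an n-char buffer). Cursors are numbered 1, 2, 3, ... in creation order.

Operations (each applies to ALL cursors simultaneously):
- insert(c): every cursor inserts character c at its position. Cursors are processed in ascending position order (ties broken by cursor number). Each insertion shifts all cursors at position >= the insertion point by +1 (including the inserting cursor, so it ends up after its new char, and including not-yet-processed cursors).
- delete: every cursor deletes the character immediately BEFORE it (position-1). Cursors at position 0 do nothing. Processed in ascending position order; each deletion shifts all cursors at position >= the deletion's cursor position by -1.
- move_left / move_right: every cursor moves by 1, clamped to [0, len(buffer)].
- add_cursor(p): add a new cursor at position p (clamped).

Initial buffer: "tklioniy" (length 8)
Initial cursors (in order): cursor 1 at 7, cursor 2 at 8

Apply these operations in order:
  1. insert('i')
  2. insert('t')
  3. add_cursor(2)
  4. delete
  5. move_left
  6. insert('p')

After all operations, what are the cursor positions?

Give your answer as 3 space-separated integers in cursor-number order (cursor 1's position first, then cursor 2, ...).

After op 1 (insert('i')): buffer="tklioniiyi" (len 10), cursors c1@8 c2@10, authorship .......1.2
After op 2 (insert('t')): buffer="tklioniityit" (len 12), cursors c1@9 c2@12, authorship .......11.22
After op 3 (add_cursor(2)): buffer="tklioniityit" (len 12), cursors c3@2 c1@9 c2@12, authorship .......11.22
After op 4 (delete): buffer="tlioniiyi" (len 9), cursors c3@1 c1@7 c2@9, authorship ......1.2
After op 5 (move_left): buffer="tlioniiyi" (len 9), cursors c3@0 c1@6 c2@8, authorship ......1.2
After op 6 (insert('p')): buffer="ptlionipiypi" (len 12), cursors c3@1 c1@8 c2@11, authorship 3......11.22

Answer: 8 11 1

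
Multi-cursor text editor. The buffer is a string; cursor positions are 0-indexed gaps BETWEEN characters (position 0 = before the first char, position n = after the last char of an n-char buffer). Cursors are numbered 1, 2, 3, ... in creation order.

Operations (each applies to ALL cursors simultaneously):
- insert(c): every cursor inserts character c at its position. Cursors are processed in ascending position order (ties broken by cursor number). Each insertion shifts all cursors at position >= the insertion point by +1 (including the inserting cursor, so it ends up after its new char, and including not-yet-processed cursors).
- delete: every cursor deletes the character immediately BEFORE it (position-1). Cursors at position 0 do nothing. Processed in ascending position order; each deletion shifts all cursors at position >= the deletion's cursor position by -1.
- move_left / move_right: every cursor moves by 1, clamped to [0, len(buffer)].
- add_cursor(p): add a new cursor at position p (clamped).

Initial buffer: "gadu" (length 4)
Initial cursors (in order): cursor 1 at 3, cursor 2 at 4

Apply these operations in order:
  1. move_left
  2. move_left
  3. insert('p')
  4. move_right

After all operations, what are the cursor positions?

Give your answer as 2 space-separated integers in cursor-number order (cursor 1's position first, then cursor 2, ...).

Answer: 3 5

Derivation:
After op 1 (move_left): buffer="gadu" (len 4), cursors c1@2 c2@3, authorship ....
After op 2 (move_left): buffer="gadu" (len 4), cursors c1@1 c2@2, authorship ....
After op 3 (insert('p')): buffer="gpapdu" (len 6), cursors c1@2 c2@4, authorship .1.2..
After op 4 (move_right): buffer="gpapdu" (len 6), cursors c1@3 c2@5, authorship .1.2..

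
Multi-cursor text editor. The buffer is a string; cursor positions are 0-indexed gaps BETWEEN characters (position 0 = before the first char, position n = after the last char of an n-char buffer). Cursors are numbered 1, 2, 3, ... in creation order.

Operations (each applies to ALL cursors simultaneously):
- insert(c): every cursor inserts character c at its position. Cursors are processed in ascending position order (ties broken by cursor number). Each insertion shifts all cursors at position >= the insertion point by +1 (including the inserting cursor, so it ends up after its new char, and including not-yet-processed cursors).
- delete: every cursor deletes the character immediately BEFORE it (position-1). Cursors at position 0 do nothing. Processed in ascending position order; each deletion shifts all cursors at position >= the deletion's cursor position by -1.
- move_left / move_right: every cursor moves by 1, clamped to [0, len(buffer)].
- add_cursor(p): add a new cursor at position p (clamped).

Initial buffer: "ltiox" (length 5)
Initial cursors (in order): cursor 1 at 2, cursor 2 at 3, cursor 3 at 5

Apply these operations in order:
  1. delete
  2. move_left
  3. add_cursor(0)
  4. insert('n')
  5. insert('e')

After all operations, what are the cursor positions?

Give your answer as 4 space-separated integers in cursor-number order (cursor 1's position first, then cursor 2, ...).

Answer: 6 6 9 6

Derivation:
After op 1 (delete): buffer="lo" (len 2), cursors c1@1 c2@1 c3@2, authorship ..
After op 2 (move_left): buffer="lo" (len 2), cursors c1@0 c2@0 c3@1, authorship ..
After op 3 (add_cursor(0)): buffer="lo" (len 2), cursors c1@0 c2@0 c4@0 c3@1, authorship ..
After op 4 (insert('n')): buffer="nnnlno" (len 6), cursors c1@3 c2@3 c4@3 c3@5, authorship 124.3.
After op 5 (insert('e')): buffer="nnneeelneo" (len 10), cursors c1@6 c2@6 c4@6 c3@9, authorship 124124.33.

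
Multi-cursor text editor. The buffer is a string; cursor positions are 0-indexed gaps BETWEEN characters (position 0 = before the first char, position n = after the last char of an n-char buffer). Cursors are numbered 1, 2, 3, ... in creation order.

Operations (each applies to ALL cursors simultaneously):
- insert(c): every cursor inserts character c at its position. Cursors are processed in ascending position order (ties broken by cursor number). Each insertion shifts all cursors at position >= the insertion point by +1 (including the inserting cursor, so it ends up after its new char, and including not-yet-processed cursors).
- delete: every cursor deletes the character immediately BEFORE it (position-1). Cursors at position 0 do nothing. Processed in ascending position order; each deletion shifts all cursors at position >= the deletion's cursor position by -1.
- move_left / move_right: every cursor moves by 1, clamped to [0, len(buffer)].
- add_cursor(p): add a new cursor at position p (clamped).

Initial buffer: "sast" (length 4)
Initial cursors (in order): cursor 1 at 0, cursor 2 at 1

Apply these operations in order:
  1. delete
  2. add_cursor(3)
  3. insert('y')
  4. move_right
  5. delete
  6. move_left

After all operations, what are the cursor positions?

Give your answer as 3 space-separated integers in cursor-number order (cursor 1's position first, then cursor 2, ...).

After op 1 (delete): buffer="ast" (len 3), cursors c1@0 c2@0, authorship ...
After op 2 (add_cursor(3)): buffer="ast" (len 3), cursors c1@0 c2@0 c3@3, authorship ...
After op 3 (insert('y')): buffer="yyasty" (len 6), cursors c1@2 c2@2 c3@6, authorship 12...3
After op 4 (move_right): buffer="yyasty" (len 6), cursors c1@3 c2@3 c3@6, authorship 12...3
After op 5 (delete): buffer="yst" (len 3), cursors c1@1 c2@1 c3@3, authorship 1..
After op 6 (move_left): buffer="yst" (len 3), cursors c1@0 c2@0 c3@2, authorship 1..

Answer: 0 0 2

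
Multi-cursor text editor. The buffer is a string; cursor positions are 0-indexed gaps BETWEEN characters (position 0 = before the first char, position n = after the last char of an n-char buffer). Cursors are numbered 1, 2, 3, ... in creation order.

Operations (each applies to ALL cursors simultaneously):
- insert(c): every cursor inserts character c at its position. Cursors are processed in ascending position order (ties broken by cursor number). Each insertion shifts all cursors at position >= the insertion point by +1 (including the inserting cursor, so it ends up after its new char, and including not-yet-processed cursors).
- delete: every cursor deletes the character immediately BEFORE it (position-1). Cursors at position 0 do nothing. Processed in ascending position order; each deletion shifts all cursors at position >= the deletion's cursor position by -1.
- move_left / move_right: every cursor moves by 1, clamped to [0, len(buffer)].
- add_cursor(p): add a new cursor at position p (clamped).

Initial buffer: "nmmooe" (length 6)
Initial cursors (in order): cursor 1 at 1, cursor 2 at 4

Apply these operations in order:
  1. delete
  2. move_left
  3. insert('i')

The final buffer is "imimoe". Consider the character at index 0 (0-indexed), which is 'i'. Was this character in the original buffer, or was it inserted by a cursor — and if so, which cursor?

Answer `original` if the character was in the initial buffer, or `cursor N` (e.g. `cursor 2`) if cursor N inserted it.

After op 1 (delete): buffer="mmoe" (len 4), cursors c1@0 c2@2, authorship ....
After op 2 (move_left): buffer="mmoe" (len 4), cursors c1@0 c2@1, authorship ....
After op 3 (insert('i')): buffer="imimoe" (len 6), cursors c1@1 c2@3, authorship 1.2...
Authorship (.=original, N=cursor N): 1 . 2 . . .
Index 0: author = 1

Answer: cursor 1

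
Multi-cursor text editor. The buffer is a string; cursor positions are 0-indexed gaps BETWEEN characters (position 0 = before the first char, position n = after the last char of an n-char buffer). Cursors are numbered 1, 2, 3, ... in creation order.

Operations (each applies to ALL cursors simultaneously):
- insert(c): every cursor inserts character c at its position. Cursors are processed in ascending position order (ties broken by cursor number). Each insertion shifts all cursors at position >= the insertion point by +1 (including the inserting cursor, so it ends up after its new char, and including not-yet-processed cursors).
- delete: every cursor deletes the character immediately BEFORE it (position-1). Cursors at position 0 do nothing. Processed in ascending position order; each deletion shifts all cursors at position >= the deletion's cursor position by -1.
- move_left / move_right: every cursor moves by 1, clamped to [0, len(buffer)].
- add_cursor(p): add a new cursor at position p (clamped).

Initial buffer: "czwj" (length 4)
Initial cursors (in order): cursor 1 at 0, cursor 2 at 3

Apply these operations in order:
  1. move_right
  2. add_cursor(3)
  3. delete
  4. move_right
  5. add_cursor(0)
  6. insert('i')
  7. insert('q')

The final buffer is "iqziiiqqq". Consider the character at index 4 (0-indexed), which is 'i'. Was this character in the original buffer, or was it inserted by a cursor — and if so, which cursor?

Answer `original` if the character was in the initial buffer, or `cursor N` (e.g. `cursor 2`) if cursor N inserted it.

Answer: cursor 2

Derivation:
After op 1 (move_right): buffer="czwj" (len 4), cursors c1@1 c2@4, authorship ....
After op 2 (add_cursor(3)): buffer="czwj" (len 4), cursors c1@1 c3@3 c2@4, authorship ....
After op 3 (delete): buffer="z" (len 1), cursors c1@0 c2@1 c3@1, authorship .
After op 4 (move_right): buffer="z" (len 1), cursors c1@1 c2@1 c3@1, authorship .
After op 5 (add_cursor(0)): buffer="z" (len 1), cursors c4@0 c1@1 c2@1 c3@1, authorship .
After op 6 (insert('i')): buffer="iziii" (len 5), cursors c4@1 c1@5 c2@5 c3@5, authorship 4.123
After op 7 (insert('q')): buffer="iqziiiqqq" (len 9), cursors c4@2 c1@9 c2@9 c3@9, authorship 44.123123
Authorship (.=original, N=cursor N): 4 4 . 1 2 3 1 2 3
Index 4: author = 2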